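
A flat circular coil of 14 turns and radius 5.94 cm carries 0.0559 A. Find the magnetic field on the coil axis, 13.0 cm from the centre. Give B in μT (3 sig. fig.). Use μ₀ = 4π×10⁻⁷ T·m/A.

For an N-turn flat coil, B = Nμ₀IR²/[2(R²+z²)^(3/2)] with R = 0.0594 m, z = 0.13 m.
B = 14 × 4.24×10⁻⁸ T = 5.94×10⁻⁷ T.

B ≈ 0.594 μT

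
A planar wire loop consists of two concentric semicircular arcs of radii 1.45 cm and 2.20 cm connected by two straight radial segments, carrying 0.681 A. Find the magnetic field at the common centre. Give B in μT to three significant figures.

The radial connectors point toward the centre, so dl × r̂ = 0 and they contribute nothing.
Each semicircle gives μ₀I/(4R): inner arc 1.48×10⁻⁵ T, outer arc 9.72×10⁻⁶ T.
The two arcs carry current in opposite angular senses, so their fields oppose: B = |1.48×10⁻⁵ − 9.72×10⁻⁶| = 5.03×10⁻⁶ T.

B ≈ 5.03 μT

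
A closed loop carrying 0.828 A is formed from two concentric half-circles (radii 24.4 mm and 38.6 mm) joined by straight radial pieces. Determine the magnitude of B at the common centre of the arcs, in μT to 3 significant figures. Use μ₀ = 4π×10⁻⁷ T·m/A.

The radial connectors point toward the centre, so dl × r̂ = 0 and they contribute nothing.
Each semicircle gives μ₀I/(4R): inner arc 1.07×10⁻⁵ T, outer arc 6.74×10⁻⁶ T.
The two arcs carry current in opposite angular senses, so their fields oppose: B = |1.07×10⁻⁵ − 6.74×10⁻⁶| = 3.92×10⁻⁶ T.

B ≈ 3.92 μT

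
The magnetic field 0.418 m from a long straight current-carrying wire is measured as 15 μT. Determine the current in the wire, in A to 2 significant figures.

For a long straight wire B = μ₀I/(2πd), so I = 2πdB/μ₀.
I = 2π × 0.418 × 1.50×10⁻⁵ / (4π×10⁻⁷) = 31.3 A.

I ≈ 31 A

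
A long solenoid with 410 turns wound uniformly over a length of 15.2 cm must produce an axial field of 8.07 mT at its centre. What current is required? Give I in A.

Inside a long solenoid B = μ₀nI with n = 2697 m⁻¹, so I = B/(μ₀n).
I = 8.07×10⁻³ / (4π×10⁻⁷ × 2697) = 2.38 A.

I ≈ 2.38 A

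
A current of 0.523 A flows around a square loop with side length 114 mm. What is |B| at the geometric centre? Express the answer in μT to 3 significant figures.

B ≈ 5.19 μT

Each side is a finite straight segment at perpendicular distance d = a/(2 tan(π/4)) = 0.057 m from the centre, with end-angles ±π/4.
One side contributes B₁ = (μ₀I/4πd)·2 sin(π/4) = 1.30×10⁻⁶ T.
All 4 sides add in the same direction: B = 4 × 1.30×10⁻⁶ = 5.19×10⁻⁶ T.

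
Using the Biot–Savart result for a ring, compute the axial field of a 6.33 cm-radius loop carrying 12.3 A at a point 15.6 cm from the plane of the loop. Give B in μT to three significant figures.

On the axis of a circular loop, B = μ₀IR² / [2(R²+z²)^(3/2)].
R² + z² = (0.0633)² + (0.156)² = 0.02834 m², and (R²+z²)^(3/2) = 4.77×10⁻³ m³.
B = (4π×10⁻⁷ × 12.3 × 0.004007) / (2 × 4.77×10⁻³) = 6.49×10⁻⁶ T.

B ≈ 6.49 μT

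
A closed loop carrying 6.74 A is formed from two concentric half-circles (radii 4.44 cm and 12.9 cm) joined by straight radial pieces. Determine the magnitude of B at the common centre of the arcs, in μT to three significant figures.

The radial connectors point toward the centre, so dl × r̂ = 0 and they contribute nothing.
Each semicircle gives μ₀I/(4R): inner arc 4.77×10⁻⁵ T, outer arc 1.64×10⁻⁵ T.
The two arcs carry current in opposite angular senses, so their fields oppose: B = |4.77×10⁻⁵ − 1.64×10⁻⁵| = 3.13×10⁻⁵ T.

B ≈ 31.3 μT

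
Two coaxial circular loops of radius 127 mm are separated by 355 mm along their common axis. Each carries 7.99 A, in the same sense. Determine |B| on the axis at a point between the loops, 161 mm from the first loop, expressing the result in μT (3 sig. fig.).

Each loop contributes B = μ₀IR²/[2(R²+z²)^(3/2)] on the axis, with z measured from that loop.
Loop 1 (z = 0.161 m): B₁ = 9.39×10⁻⁶ T. Loop 2 (z = 0.194 m): B₂ = 6.50×10⁻⁶ T.
The fields add: B = B₁ + B₂ = 1.59×10⁻⁵ T.

B ≈ 15.9 μT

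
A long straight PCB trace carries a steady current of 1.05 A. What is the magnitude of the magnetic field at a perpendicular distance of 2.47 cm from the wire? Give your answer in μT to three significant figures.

For an infinitely long straight wire, B = μ₀I/(2πd).
B = (4π×10⁻⁷ × 1.05) / (2π × 0.0247) = 8.50×10⁻⁶ T.

B ≈ 8.50 μT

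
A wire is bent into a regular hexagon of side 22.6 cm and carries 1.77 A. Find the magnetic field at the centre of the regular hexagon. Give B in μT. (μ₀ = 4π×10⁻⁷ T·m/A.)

B ≈ 5.43 μT

Each side is a finite straight segment at perpendicular distance d = a/(2 tan(π/6)) = 0.1957 m from the centre, with end-angles ±π/6.
One side contributes B₁ = (μ₀I/4πd)·2 sin(π/6) = 9.04×10⁻⁷ T.
All 6 sides add in the same direction: B = 6 × 9.04×10⁻⁷ = 5.43×10⁻⁶ T.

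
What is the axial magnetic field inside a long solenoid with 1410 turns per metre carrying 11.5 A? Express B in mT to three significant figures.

B ≈ 20.4 mT

Inside a long solenoid, B = μ₀nI with n = 1410 turns/m.
B = 4π×10⁻⁷ × 1410 × 11.5 = 2.04×10⁻² T.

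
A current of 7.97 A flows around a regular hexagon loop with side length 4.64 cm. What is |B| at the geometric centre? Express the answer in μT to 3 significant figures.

Each side is a finite straight segment at perpendicular distance d = a/(2 tan(π/6)) = 0.04018 m from the centre, with end-angles ±π/6.
One side contributes B₁ = (μ₀I/4πd)·2 sin(π/6) = 1.98×10⁻⁵ T.
All 6 sides add in the same direction: B = 6 × 1.98×10⁻⁵ = 1.19×10⁻⁴ T.

B ≈ 119 μT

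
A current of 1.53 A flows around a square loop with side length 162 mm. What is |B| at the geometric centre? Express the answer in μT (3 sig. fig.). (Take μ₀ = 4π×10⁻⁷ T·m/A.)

B ≈ 10.7 μT

Each side is a finite straight segment at perpendicular distance d = a/(2 tan(π/4)) = 0.081 m from the centre, with end-angles ±π/4.
One side contributes B₁ = (μ₀I/4πd)·2 sin(π/4) = 2.67×10⁻⁶ T.
All 4 sides add in the same direction: B = 4 × 2.67×10⁻⁶ = 1.07×10⁻⁵ T.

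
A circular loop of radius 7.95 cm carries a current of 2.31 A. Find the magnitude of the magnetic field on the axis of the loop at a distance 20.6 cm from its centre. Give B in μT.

On the axis of a circular loop, B = μ₀IR² / [2(R²+z²)^(3/2)].
R² + z² = (0.0795)² + (0.206)² = 0.04876 m², and (R²+z²)^(3/2) = 1.08×10⁻² m³.
B = (4π×10⁻⁷ × 2.31 × 0.00632) / (2 × 1.08×10⁻²) = 8.52×10⁻⁷ T.

B ≈ 0.852 μT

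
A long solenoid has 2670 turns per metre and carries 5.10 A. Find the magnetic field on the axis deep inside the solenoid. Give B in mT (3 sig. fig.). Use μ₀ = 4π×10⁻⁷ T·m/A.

Inside a long solenoid, B = μ₀nI with n = 2670 turns/m.
B = 4π×10⁻⁷ × 2670 × 5.10 = 1.71×10⁻² T.

B ≈ 17.1 mT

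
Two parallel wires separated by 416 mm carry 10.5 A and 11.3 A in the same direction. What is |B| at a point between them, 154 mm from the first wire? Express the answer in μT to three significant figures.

Each long wire gives B = μ₀I/(2πd). Distances are d₁ = 0.154 m and d₂ = 0.262 m.
B₁ = 1.36×10⁻⁵ T, B₂ = 8.63×10⁻⁶ T.
Between parallel currents the two contributions point in opposite directions, so they subtract. B = |B₁ − B₂| = |1.36×10⁻⁵ − 8.63×10⁻⁶| = 5.01×10⁻⁶ T.

B ≈ 5.01 μT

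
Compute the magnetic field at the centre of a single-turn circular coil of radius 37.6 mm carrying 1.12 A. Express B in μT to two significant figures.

B ≈ 19 μT

At the centre of a circular loop the Biot–Savart law gives B = μ₀I/(2R).
B = (4π×10⁻⁷ × 1.12) / (2 × 0.0376) = 1.87×10⁻⁵ T.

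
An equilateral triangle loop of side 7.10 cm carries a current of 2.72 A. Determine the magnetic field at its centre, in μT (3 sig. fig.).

B ≈ 69.0 μT

Each side is a finite straight segment at perpendicular distance d = a/(2 tan(π/3)) = 0.0205 m from the centre, with end-angles ±π/3.
One side contributes B₁ = (μ₀I/4πd)·2 sin(π/3) = 2.30×10⁻⁵ T.
All 3 sides add in the same direction: B = 3 × 2.30×10⁻⁵ = 6.90×10⁻⁵ T.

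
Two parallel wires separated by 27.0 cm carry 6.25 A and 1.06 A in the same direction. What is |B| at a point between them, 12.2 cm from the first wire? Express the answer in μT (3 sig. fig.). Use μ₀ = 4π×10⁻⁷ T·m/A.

B ≈ 8.81 μT

Each long wire gives B = μ₀I/(2πd). Distances are d₁ = 0.122 m and d₂ = 0.148 m.
B₁ = 1.02×10⁻⁵ T, B₂ = 1.43×10⁻⁶ T.
Between parallel currents the two contributions point in opposite directions, so they subtract. B = |B₁ − B₂| = |1.02×10⁻⁵ − 1.43×10⁻⁶| = 8.81×10⁻⁶ T.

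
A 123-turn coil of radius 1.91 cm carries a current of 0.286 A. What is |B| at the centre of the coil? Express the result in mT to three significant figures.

B ≈ 1.16 mT

For an N-turn flat coil, B = Nμ₀I/(2R) with R = 0.0191 m.
B = 123 × 9.41×10⁻⁶ T = 1.16×10⁻³ T.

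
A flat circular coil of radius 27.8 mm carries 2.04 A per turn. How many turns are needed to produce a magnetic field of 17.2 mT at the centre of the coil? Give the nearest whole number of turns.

N = 373

For an N-turn coil, B = Nμ₀I/(2R). A single turn gives B₁ = 4.61×10⁻⁵ T with R = 0.0278 m.
N = B/B₁ = 1.72×10⁻² / 4.61×10⁻⁵ = 373.05.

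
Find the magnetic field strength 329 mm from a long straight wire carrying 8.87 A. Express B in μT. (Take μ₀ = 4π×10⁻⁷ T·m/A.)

B ≈ 5.39 μT

For an infinitely long straight wire, B = μ₀I/(2πd).
B = (4π×10⁻⁷ × 8.87) / (2π × 0.329) = 5.39×10⁻⁶ T.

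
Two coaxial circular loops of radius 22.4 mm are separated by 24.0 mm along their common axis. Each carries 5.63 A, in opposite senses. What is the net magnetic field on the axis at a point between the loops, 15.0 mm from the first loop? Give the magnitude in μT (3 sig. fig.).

Each loop contributes B = μ₀IR²/[2(R²+z²)^(3/2)] on the axis, with z measured from that loop.
Loop 1 (z = 0.015 m): B₁ = 9.06×10⁻⁵ T. Loop 2 (z = 0.009 m): B₂ = 1.26×10⁻⁴ T.
The fields oppose: B = |B₁ − B₂| = 3.56×10⁻⁵ T.

B ≈ 35.6 μT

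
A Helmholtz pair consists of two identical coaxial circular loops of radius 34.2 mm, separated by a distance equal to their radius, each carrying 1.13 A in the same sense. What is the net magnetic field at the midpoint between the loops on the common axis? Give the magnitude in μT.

Each loop contributes B = μ₀IR²/[2(R²+z²)^(3/2)] on the axis, with z measured from that loop.
Loop 1 (z = 0.0171 m): B₁ = 1.49×10⁻⁵ T. Loop 2 (z = 0.0171 m): B₂ = 1.49×10⁻⁵ T.
The fields add: B = B₁ + B₂ = 2.97×10⁻⁵ T.

B ≈ 29.7 μT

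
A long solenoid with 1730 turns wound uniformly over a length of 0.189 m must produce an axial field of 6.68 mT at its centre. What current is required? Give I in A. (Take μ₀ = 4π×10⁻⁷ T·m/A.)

I ≈ 0.581 A

Inside a long solenoid B = μ₀nI with n = 9153 m⁻¹, so I = B/(μ₀n).
I = 6.68×10⁻³ / (4π×10⁻⁷ × 9153) = 0.581 A.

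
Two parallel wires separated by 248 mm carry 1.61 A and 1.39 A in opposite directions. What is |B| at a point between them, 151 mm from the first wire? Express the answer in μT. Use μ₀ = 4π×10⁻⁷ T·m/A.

B ≈ 5.00 μT

Each long wire gives B = μ₀I/(2πd). Distances are d₁ = 0.151 m and d₂ = 0.097 m.
B₁ = 2.13×10⁻⁶ T, B₂ = 2.87×10⁻⁶ T.
Between antiparallel currents both contributions point the same way, so they add. B = B₁ + B₂ = 2.13×10⁻⁶ + 2.87×10⁻⁶ = 5.00×10⁻⁶ T.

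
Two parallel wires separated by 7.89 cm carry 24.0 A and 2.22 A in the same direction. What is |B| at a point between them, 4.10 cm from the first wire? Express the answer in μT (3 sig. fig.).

Each long wire gives B = μ₀I/(2πd). Distances are d₁ = 0.041 m and d₂ = 0.0379 m.
B₁ = 1.17×10⁻⁴ T, B₂ = 1.17×10⁻⁵ T.
Between parallel currents the two contributions point in opposite directions, so they subtract. B = |B₁ − B₂| = |1.17×10⁻⁴ − 1.17×10⁻⁵| = 1.05×10⁻⁴ T.

B ≈ 105 μT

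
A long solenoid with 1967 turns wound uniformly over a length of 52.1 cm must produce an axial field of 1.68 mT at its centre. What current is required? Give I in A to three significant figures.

Inside a long solenoid B = μ₀nI with n = 3775 m⁻¹, so I = B/(μ₀n).
I = 1.68×10⁻³ / (4π×10⁻⁷ × 3775) = 0.354 A.

I ≈ 0.354 A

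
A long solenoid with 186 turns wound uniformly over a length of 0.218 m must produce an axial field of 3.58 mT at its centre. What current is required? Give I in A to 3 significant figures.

Inside a long solenoid B = μ₀nI with n = 853.2 m⁻¹, so I = B/(μ₀n).
I = 3.58×10⁻³ / (4π×10⁻⁷ × 853.2) = 3.34 A.

I ≈ 3.34 A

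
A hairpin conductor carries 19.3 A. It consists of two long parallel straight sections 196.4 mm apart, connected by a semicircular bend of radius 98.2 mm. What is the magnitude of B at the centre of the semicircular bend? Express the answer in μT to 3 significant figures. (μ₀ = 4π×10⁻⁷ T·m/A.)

B ≈ 101 μT

The semicircular arc contributes B_arc = μ₀I·π/(4πR) = μ₀I/(4R) = 6.17×10⁻⁵ T.
Each semi-infinite lead is at perpendicular distance R = 0.0982 m from the centre, with the perpendicular foot at its near end, so it contributes μ₀I/(4πR); both point the same way, together 3.93×10⁻⁵ T.
Arc and leads all point the same direction: B = 6.17×10⁻⁵ + 3.93×10⁻⁵ = 1.01×10⁻⁴ T.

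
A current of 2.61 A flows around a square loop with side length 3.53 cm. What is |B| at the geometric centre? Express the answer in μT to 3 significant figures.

B ≈ 83.7 μT

Each side is a finite straight segment at perpendicular distance d = a/(2 tan(π/4)) = 0.01765 m from the centre, with end-angles ±π/4.
One side contributes B₁ = (μ₀I/4πd)·2 sin(π/4) = 2.09×10⁻⁵ T.
All 4 sides add in the same direction: B = 4 × 2.09×10⁻⁵ = 8.37×10⁻⁵ T.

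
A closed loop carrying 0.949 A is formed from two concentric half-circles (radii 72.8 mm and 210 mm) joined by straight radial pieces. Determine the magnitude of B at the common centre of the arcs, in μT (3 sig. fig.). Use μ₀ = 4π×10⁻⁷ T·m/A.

B ≈ 2.68 μT

The radial connectors point toward the centre, so dl × r̂ = 0 and they contribute nothing.
Each semicircle gives μ₀I/(4R): inner arc 4.10×10⁻⁶ T, outer arc 1.42×10⁻⁶ T.
The two arcs carry current in opposite angular senses, so their fields oppose: B = |4.10×10⁻⁶ − 1.42×10⁻⁶| = 2.68×10⁻⁶ T.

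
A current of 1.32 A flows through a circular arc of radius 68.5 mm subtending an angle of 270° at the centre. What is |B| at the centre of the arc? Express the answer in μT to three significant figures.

The Biot–Savart field of a circular arc at its centre is B = μ₀Iφ/(4πR), with φ = 4.712 rad.
B = (4π×10⁻⁷ × 1.32 × 4.712) / (4π × 0.0685) = 9.08×10⁻⁶ T.

B ≈ 9.08 μT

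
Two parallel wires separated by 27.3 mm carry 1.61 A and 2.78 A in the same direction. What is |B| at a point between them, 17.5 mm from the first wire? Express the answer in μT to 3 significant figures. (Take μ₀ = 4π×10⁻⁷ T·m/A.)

B ≈ 38.3 μT

Each long wire gives B = μ₀I/(2πd). Distances are d₁ = 0.0175 m and d₂ = 0.0098 m.
B₁ = 1.84×10⁻⁵ T, B₂ = 5.67×10⁻⁵ T.
Between parallel currents the two contributions point in opposite directions, so they subtract. B = |B₁ − B₂| = |1.84×10⁻⁵ − 5.67×10⁻⁵| = 3.83×10⁻⁵ T.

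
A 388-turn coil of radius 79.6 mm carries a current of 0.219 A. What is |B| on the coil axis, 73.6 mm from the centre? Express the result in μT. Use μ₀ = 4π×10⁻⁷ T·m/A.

For an N-turn flat coil, B = Nμ₀IR²/[2(R²+z²)^(3/2)] with R = 0.0796 m, z = 0.0736 m.
B = 388 × 6.84×10⁻⁷ T = 2.65×10⁻⁴ T.

B ≈ 265 μT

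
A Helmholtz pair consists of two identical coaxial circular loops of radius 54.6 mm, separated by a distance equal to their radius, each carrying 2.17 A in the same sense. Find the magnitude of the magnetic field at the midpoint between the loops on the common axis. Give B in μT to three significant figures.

B ≈ 35.7 μT

Each loop contributes B = μ₀IR²/[2(R²+z²)^(3/2)] on the axis, with z measured from that loop.
Loop 1 (z = 0.0273 m): B₁ = 1.79×10⁻⁵ T. Loop 2 (z = 0.0273 m): B₂ = 1.79×10⁻⁵ T.
The fields add: B = B₁ + B₂ = 3.57×10⁻⁵ T.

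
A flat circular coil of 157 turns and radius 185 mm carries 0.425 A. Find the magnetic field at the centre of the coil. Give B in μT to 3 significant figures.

For an N-turn flat coil, B = Nμ₀I/(2R) with R = 0.185 m.
B = 157 × 1.44×10⁻⁶ T = 2.27×10⁻⁴ T.

B ≈ 227 μT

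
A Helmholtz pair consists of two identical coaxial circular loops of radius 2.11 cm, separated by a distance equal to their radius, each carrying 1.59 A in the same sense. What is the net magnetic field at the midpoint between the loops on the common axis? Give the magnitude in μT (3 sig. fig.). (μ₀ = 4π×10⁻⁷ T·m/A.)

B ≈ 67.8 μT

Each loop contributes B = μ₀IR²/[2(R²+z²)^(3/2)] on the axis, with z measured from that loop.
Loop 1 (z = 0.01055 m): B₁ = 3.39×10⁻⁵ T. Loop 2 (z = 0.01055 m): B₂ = 3.39×10⁻⁵ T.
The fields add: B = B₁ + B₂ = 6.78×10⁻⁵ T.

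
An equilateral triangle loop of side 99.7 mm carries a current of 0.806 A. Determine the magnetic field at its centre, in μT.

Each side is a finite straight segment at perpendicular distance d = a/(2 tan(π/3)) = 0.02878 m from the centre, with end-angles ±π/3.
One side contributes B₁ = (μ₀I/4πd)·2 sin(π/3) = 4.85×10⁻⁶ T.
All 3 sides add in the same direction: B = 3 × 4.85×10⁻⁶ = 1.46×10⁻⁵ T.

B ≈ 14.6 μT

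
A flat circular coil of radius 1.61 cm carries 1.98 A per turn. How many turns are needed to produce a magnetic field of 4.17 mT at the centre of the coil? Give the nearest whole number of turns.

For an N-turn coil, B = Nμ₀I/(2R). A single turn gives B₁ = 7.73×10⁻⁵ T with R = 0.0161 m.
N = B/B₁ = 4.17×10⁻³ / 7.73×10⁻⁵ = 53.97.

N = 54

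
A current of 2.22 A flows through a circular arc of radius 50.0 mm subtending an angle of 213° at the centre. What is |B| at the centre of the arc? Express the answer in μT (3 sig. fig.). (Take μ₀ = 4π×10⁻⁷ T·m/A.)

The Biot–Savart field of a circular arc at its centre is B = μ₀Iφ/(4πR), with φ = 3.718 rad.
B = (4π×10⁻⁷ × 2.22 × 3.718) / (4π × 0.05) = 1.65×10⁻⁵ T.

B ≈ 16.5 μT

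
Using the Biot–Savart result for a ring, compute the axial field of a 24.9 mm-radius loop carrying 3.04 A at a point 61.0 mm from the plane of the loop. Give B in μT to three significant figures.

On the axis of a circular loop, B = μ₀IR² / [2(R²+z²)^(3/2)].
R² + z² = (0.0249)² + (0.061)² = 0.004341 m², and (R²+z²)^(3/2) = 2.86×10⁻⁴ m³.
B = (4π×10⁻⁷ × 3.04 × 0.00062) / (2 × 2.86×10⁻⁴) = 4.14×10⁻⁶ T.

B ≈ 4.14 μT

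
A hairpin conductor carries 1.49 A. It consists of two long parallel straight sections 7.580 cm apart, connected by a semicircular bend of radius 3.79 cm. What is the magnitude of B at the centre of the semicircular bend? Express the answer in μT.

B ≈ 20.2 μT

The semicircular arc contributes B_arc = μ₀I·π/(4πR) = μ₀I/(4R) = 1.24×10⁻⁵ T.
Each semi-infinite lead is at perpendicular distance R = 0.0379 m from the centre, with the perpendicular foot at its near end, so it contributes μ₀I/(4πR); both point the same way, together 7.86×10⁻⁶ T.
Arc and leads all point the same direction: B = 1.24×10⁻⁵ + 7.86×10⁻⁶ = 2.02×10⁻⁵ T.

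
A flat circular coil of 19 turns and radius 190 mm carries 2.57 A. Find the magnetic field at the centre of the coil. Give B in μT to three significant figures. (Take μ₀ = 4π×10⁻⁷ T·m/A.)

For an N-turn flat coil, B = Nμ₀I/(2R) with R = 0.19 m.
B = 19 × 8.50×10⁻⁶ T = 1.61×10⁻⁴ T.

B ≈ 161 μT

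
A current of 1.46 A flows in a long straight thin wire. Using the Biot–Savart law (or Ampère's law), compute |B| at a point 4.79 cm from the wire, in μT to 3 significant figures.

B ≈ 6.10 μT

For an infinitely long straight wire, B = μ₀I/(2πd).
B = (4π×10⁻⁷ × 1.46) / (2π × 0.0479) = 6.10×10⁻⁶ T.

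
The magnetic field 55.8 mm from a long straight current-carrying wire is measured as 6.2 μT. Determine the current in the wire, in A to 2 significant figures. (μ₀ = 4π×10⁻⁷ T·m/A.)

For a long straight wire B = μ₀I/(2πd), so I = 2πdB/μ₀.
I = 2π × 0.0558 × 6.20×10⁻⁶ / (4π×10⁻⁷) = 1.73 A.

I ≈ 1.7 A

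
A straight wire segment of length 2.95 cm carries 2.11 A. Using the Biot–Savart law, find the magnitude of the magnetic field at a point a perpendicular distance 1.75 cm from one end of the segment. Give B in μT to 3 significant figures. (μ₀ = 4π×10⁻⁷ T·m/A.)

For a finite straight segment, B = (μ₀I/4πd)(sinθ₁ + sinθ₂), where θ₁, θ₂ are the angles from the perpendicular to each end.
The perpendicular foot is at one end, so the two end-offsets along the wire are 0 and L = 0.0295 m.
sinθ₁ = 0/√(0²+0.0175²) = 0.0000; sinθ₂ = 0.0295/√(0.0295²+0.0175²) = 0.8601.
B = (4π×10⁻⁷ × 2.11) / (4π × 0.0175) × (0.0000 + 0.8601) = 1.04×10⁻⁵ T.

B ≈ 10.4 μT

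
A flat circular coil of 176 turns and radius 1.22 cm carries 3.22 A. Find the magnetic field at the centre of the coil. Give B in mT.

For an N-turn flat coil, B = Nμ₀I/(2R) with R = 0.0122 m.
B = 176 × 1.66×10⁻⁴ T = 2.92×10⁻² T.

B ≈ 29.2 mT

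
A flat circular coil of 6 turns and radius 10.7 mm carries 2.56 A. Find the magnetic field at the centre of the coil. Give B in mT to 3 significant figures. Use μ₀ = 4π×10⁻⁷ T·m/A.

For an N-turn flat coil, B = Nμ₀I/(2R) with R = 0.0107 m.
B = 6 × 1.50×10⁻⁴ T = 9.02×10⁻⁴ T.

B ≈ 0.902 mT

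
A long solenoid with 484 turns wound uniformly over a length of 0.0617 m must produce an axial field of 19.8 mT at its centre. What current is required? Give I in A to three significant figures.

Inside a long solenoid B = μ₀nI with n = 7844 m⁻¹, so I = B/(μ₀n).
I = 1.98×10⁻² / (4π×10⁻⁷ × 7844) = 2.01 A.

I ≈ 2.01 A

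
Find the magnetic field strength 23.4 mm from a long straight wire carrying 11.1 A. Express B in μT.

For an infinitely long straight wire, B = μ₀I/(2πd).
B = (4π×10⁻⁷ × 11.1) / (2π × 0.0234) = 9.49×10⁻⁵ T.

B ≈ 94.9 μT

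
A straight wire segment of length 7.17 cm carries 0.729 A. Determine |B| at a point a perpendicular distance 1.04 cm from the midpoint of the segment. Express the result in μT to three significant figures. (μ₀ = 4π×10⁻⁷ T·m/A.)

B ≈ 13.5 μT

For a finite straight segment, B = (μ₀I/4πd)(sinθ₁ + sinθ₂), where θ₁, θ₂ are the angles from the perpendicular to each end.
The perpendicular from the point meets the wire at its midpoint, so each end is L/2 = 0.03585 m away along the wire.
sinθ₁ = 0.03585/√(0.03585²+0.0104²) = 0.9604; sinθ₂ = 0.03585/√(0.03585²+0.0104²) = 0.9604.
B = (4π×10⁻⁷ × 0.729) / (4π × 0.0104) × (0.9604 + 0.9604) = 1.35×10⁻⁵ T.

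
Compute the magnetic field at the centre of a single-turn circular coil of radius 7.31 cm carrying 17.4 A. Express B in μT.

At the centre of a circular loop the Biot–Savart law gives B = μ₀I/(2R).
B = (4π×10⁻⁷ × 17.4) / (2 × 0.0731) = 1.50×10⁻⁴ T.

B ≈ 150 μT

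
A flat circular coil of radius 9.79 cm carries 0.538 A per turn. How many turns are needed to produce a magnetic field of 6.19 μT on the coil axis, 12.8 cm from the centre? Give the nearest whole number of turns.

For an N-turn coil, B = Nμ₀IR²/[2(R²+z²)^(3/2)]. A single turn gives B₁ = 7.74×10⁻⁷ T with R = 0.0979 m, z = 0.128 m.
N = B/B₁ = 6.19×10⁻⁶ / 7.74×10⁻⁷ = 8.00.

N = 8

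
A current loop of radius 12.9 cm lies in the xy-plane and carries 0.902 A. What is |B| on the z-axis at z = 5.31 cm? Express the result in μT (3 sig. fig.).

B ≈ 3.47 μT

On the axis of a circular loop, B = μ₀IR² / [2(R²+z²)^(3/2)].
R² + z² = (0.129)² + (0.0531)² = 0.01946 m², and (R²+z²)^(3/2) = 2.71×10⁻³ m³.
B = (4π×10⁻⁷ × 0.902 × 0.01664) / (2 × 2.71×10⁻³) = 3.47×10⁻⁶ T.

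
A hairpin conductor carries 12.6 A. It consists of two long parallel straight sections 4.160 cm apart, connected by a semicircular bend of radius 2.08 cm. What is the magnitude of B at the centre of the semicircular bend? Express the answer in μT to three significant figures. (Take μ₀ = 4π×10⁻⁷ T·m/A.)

The semicircular arc contributes B_arc = μ₀I·π/(4πR) = μ₀I/(4R) = 1.90×10⁻⁴ T.
Each semi-infinite lead is at perpendicular distance R = 0.0208 m from the centre, with the perpendicular foot at its near end, so it contributes μ₀I/(4πR); both point the same way, together 1.21×10⁻⁴ T.
Arc and leads all point the same direction: B = 1.90×10⁻⁴ + 1.21×10⁻⁴ = 3.11×10⁻⁴ T.

B ≈ 311 μT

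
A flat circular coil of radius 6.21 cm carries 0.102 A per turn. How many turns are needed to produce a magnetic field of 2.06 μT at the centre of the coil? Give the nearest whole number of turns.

N = 2

For an N-turn coil, B = Nμ₀I/(2R). A single turn gives B₁ = 1.03×10⁻⁶ T with R = 0.0621 m.
N = B/B₁ = 2.06×10⁻⁶ / 1.03×10⁻⁶ = 2.00.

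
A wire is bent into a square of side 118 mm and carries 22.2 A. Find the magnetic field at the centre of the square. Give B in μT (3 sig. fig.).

B ≈ 213 μT

Each side is a finite straight segment at perpendicular distance d = a/(2 tan(π/4)) = 0.059 m from the centre, with end-angles ±π/4.
One side contributes B₁ = (μ₀I/4πd)·2 sin(π/4) = 5.32×10⁻⁵ T.
All 4 sides add in the same direction: B = 4 × 5.32×10⁻⁵ = 2.13×10⁻⁴ T.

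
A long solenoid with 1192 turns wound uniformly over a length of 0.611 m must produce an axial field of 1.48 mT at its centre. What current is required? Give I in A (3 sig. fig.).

I ≈ 0.604 A

Inside a long solenoid B = μ₀nI with n = 1951 m⁻¹, so I = B/(μ₀n).
I = 1.48×10⁻³ / (4π×10⁻⁷ × 1951) = 0.604 A.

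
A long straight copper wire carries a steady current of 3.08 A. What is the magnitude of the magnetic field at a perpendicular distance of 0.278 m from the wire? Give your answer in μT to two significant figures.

B ≈ 2.2 μT

For an infinitely long straight wire, B = μ₀I/(2πd).
B = (4π×10⁻⁷ × 3.08) / (2π × 0.278) = 2.22×10⁻⁶ T.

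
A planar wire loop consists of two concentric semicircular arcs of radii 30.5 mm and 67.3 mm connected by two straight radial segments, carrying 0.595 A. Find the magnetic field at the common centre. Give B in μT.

B ≈ 3.35 μT

The radial connectors point toward the centre, so dl × r̂ = 0 and they contribute nothing.
Each semicircle gives μ₀I/(4R): inner arc 6.13×10⁻⁶ T, outer arc 2.78×10⁻⁶ T.
The two arcs carry current in opposite angular senses, so their fields oppose: B = |6.13×10⁻⁶ − 2.78×10⁻⁶| = 3.35×10⁻⁶ T.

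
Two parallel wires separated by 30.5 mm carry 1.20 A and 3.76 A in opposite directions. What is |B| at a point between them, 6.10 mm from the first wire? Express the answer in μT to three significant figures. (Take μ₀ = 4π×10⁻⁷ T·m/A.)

B ≈ 70.2 μT

Each long wire gives B = μ₀I/(2πd). Distances are d₁ = 0.0061 m and d₂ = 0.0244 m.
B₁ = 3.93×10⁻⁵ T, B₂ = 3.08×10⁻⁵ T.
Between antiparallel currents both contributions point the same way, so they add. B = B₁ + B₂ = 3.93×10⁻⁵ + 3.08×10⁻⁵ = 7.02×10⁻⁵ T.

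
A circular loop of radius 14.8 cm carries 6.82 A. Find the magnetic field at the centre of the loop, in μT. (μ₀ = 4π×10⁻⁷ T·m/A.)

B ≈ 29.0 μT

At the centre of a circular loop the Biot–Savart law gives B = μ₀I/(2R).
B = (4π×10⁻⁷ × 6.82) / (2 × 0.148) = 2.90×10⁻⁵ T.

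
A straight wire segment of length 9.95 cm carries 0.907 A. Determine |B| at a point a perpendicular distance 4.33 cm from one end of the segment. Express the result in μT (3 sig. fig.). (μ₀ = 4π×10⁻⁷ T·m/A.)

B ≈ 1.92 μT

For a finite straight segment, B = (μ₀I/4πd)(sinθ₁ + sinθ₂), where θ₁, θ₂ are the angles from the perpendicular to each end.
The perpendicular foot is at one end, so the two end-offsets along the wire are 0 and L = 0.0995 m.
sinθ₁ = 0/√(0²+0.0433²) = 0.0000; sinθ₂ = 0.0995/√(0.0995²+0.0433²) = 0.9169.
B = (4π×10⁻⁷ × 0.907) / (4π × 0.0433) × (0.0000 + 0.9169) = 1.92×10⁻⁶ T.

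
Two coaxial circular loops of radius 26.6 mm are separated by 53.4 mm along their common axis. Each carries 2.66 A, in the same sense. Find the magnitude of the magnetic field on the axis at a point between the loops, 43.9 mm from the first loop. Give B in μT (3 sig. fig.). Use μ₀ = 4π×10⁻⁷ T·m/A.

Each loop contributes B = μ₀IR²/[2(R²+z²)^(3/2)] on the axis, with z measured from that loop.
Loop 1 (z = 0.0439 m): B₁ = 8.74×10⁻⁶ T. Loop 2 (z = 0.0095 m): B₂ = 5.25×10⁻⁵ T.
The fields add: B = B₁ + B₂ = 6.12×10⁻⁵ T.

B ≈ 61.2 μT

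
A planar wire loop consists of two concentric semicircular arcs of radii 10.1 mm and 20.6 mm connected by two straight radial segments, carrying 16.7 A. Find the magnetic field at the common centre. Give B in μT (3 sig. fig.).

B ≈ 265 μT

The radial connectors point toward the centre, so dl × r̂ = 0 and they contribute nothing.
Each semicircle gives μ₀I/(4R): inner arc 5.19×10⁻⁴ T, outer arc 2.55×10⁻⁴ T.
The two arcs carry current in opposite angular senses, so their fields oppose: B = |5.19×10⁻⁴ − 2.55×10⁻⁴| = 2.65×10⁻⁴ T.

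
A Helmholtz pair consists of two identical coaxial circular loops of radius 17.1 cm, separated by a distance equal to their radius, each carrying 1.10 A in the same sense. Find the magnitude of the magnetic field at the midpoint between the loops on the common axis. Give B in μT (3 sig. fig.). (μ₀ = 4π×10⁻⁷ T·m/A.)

Each loop contributes B = μ₀IR²/[2(R²+z²)^(3/2)] on the axis, with z measured from that loop.
Loop 1 (z = 0.0855 m): B₁ = 2.89×10⁻⁶ T. Loop 2 (z = 0.0855 m): B₂ = 2.89×10⁻⁶ T.
The fields add: B = B₁ + B₂ = 5.78×10⁻⁶ T.

B ≈ 5.78 μT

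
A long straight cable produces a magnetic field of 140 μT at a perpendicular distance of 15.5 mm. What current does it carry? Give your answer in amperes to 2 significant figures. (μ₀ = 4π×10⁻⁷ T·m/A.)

For a long straight wire B = μ₀I/(2πd), so I = 2πdB/μ₀.
I = 2π × 0.0155 × 1.40×10⁻⁴ / (4π×10⁻⁷) = 10.8 A.

I ≈ 11 A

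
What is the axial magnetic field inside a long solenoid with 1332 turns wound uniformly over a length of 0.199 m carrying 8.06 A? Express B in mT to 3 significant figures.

B ≈ 67.8 mT

Inside a long solenoid, B = μ₀nI with n = 6693 turns/m.
B = 4π×10⁻⁷ × 6693 × 8.06 = 6.78×10⁻² T.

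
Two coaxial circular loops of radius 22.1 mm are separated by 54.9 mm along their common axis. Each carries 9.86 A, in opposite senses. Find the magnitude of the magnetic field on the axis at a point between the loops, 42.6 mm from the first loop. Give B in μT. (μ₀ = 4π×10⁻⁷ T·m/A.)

B ≈ 160 μT

Each loop contributes B = μ₀IR²/[2(R²+z²)^(3/2)] on the axis, with z measured from that loop.
Loop 1 (z = 0.0426 m): B₁ = 2.74×10⁻⁵ T. Loop 2 (z = 0.0123 m): B₂ = 1.87×10⁻⁴ T.
The fields oppose: B = |B₁ − B₂| = 1.60×10⁻⁴ T.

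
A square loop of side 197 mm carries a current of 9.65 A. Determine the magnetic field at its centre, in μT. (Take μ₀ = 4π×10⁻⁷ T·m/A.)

Each side is a finite straight segment at perpendicular distance d = a/(2 tan(π/4)) = 0.0985 m from the centre, with end-angles ±π/4.
One side contributes B₁ = (μ₀I/4πd)·2 sin(π/4) = 1.39×10⁻⁵ T.
All 4 sides add in the same direction: B = 4 × 1.39×10⁻⁵ = 5.54×10⁻⁵ T.

B ≈ 55.4 μT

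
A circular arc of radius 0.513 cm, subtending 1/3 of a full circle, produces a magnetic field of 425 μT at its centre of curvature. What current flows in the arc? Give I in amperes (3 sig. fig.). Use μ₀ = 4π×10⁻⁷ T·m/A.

I ≈ 10.4 A

For a circular arc, B = μ₀Iφ/(4πR) with φ in radians; here φ = 2.094 rad.
So I = 4πRB/(μ₀φ) = 4π × 0.00513 × 4.25×10⁻⁴ / (4π×10⁻⁷ × 2.094) = 10.4 A.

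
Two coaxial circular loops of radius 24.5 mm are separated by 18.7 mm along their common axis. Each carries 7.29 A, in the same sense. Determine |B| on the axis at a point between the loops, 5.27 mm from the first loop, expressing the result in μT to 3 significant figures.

B ≈ 301 μT

Each loop contributes B = μ₀IR²/[2(R²+z²)^(3/2)] on the axis, with z measured from that loop.
Loop 1 (z = 0.00527 m): B₁ = 1.75×10⁻⁴ T. Loop 2 (z = 0.01343 m): B₂ = 1.26×10⁻⁴ T.
The fields add: B = B₁ + B₂ = 3.01×10⁻⁴ T.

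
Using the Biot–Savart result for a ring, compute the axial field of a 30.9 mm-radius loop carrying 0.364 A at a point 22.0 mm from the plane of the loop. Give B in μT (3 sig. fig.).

On the axis of a circular loop, B = μ₀IR² / [2(R²+z²)^(3/2)].
R² + z² = (0.0309)² + (0.022)² = 0.001439 m², and (R²+z²)^(3/2) = 5.46×10⁻⁵ m³.
B = (4π×10⁻⁷ × 0.364 × 0.0009548) / (2 × 5.46×10⁻⁵) = 4.00×10⁻⁶ T.

B ≈ 4.00 μT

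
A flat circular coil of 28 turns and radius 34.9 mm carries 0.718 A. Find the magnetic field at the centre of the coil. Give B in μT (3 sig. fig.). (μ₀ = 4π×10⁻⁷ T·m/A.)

B ≈ 362 μT

For an N-turn flat coil, B = Nμ₀I/(2R) with R = 0.0349 m.
B = 28 × 1.29×10⁻⁵ T = 3.62×10⁻⁴ T.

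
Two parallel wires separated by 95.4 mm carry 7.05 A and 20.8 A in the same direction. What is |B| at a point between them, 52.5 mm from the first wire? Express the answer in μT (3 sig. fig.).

B ≈ 70.1 μT

Each long wire gives B = μ₀I/(2πd). Distances are d₁ = 0.0525 m and d₂ = 0.0429 m.
B₁ = 2.69×10⁻⁵ T, B₂ = 9.70×10⁻⁵ T.
Between parallel currents the two contributions point in opposite directions, so they subtract. B = |B₁ − B₂| = |2.69×10⁻⁵ − 9.70×10⁻⁵| = 7.01×10⁻⁵ T.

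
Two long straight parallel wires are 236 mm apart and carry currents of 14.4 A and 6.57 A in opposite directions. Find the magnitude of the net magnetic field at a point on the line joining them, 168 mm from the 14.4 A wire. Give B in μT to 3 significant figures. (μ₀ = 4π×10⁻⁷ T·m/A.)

B ≈ 36.5 μT

Each long wire gives B = μ₀I/(2πd). Distances are d₁ = 0.168 m and d₂ = 0.068 m.
B₁ = 1.71×10⁻⁵ T, B₂ = 1.93×10⁻⁵ T.
Between antiparallel currents both contributions point the same way, so they add. B = B₁ + B₂ = 1.71×10⁻⁵ + 1.93×10⁻⁵ = 3.65×10⁻⁵ T.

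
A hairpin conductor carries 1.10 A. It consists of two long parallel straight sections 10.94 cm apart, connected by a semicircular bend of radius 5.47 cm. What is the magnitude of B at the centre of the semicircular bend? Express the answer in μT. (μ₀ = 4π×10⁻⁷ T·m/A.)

The semicircular arc contributes B_arc = μ₀I·π/(4πR) = μ₀I/(4R) = 6.32×10⁻⁶ T.
Each semi-infinite lead is at perpendicular distance R = 0.0547 m from the centre, with the perpendicular foot at its near end, so it contributes μ₀I/(4πR); both point the same way, together 4.02×10⁻⁶ T.
Arc and leads all point the same direction: B = 6.32×10⁻⁶ + 4.02×10⁻⁶ = 1.03×10⁻⁵ T.

B ≈ 10.3 μT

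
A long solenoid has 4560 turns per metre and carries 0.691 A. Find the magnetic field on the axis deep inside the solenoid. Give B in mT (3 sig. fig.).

Inside a long solenoid, B = μ₀nI with n = 4560 turns/m.
B = 4π×10⁻⁷ × 4560 × 0.691 = 3.96×10⁻³ T.

B ≈ 3.96 mT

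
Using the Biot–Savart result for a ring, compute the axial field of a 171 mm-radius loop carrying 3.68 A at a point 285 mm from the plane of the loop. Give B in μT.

B ≈ 1.84 μT

On the axis of a circular loop, B = μ₀IR² / [2(R²+z²)^(3/2)].
R² + z² = (0.171)² + (0.285)² = 0.1105 m², and (R²+z²)^(3/2) = 3.67×10⁻² m³.
B = (4π×10⁻⁷ × 3.68 × 0.02924) / (2 × 3.67×10⁻²) = 1.84×10⁻⁶ T.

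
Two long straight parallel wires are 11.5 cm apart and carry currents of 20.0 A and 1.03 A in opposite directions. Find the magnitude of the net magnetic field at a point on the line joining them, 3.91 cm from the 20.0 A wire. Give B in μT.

Each long wire gives B = μ₀I/(2πd). Distances are d₁ = 0.0391 m and d₂ = 0.0759 m.
B₁ = 1.02×10⁻⁴ T, B₂ = 2.71×10⁻⁶ T.
Between antiparallel currents both contributions point the same way, so they add. B = B₁ + B₂ = 1.02×10⁻⁴ + 2.71×10⁻⁶ = 1.05×10⁻⁴ T.

B ≈ 105 μT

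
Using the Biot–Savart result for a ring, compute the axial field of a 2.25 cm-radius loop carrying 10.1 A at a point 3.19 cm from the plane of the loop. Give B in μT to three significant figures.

On the axis of a circular loop, B = μ₀IR² / [2(R²+z²)^(3/2)].
R² + z² = (0.0225)² + (0.0319)² = 0.001524 m², and (R²+z²)^(3/2) = 5.95×10⁻⁵ m³.
B = (4π×10⁻⁷ × 10.1 × 0.0005062) / (2 × 5.95×10⁻⁵) = 5.40×10⁻⁵ T.

B ≈ 54.0 μT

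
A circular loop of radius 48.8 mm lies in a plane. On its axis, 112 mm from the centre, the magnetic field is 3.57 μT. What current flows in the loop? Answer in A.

On the axis of a loop, B = μ₀IR²/[2(R²+z²)^(3/2)], so I = 2B(R²+z²)^(3/2)/(μ₀R²).
R² + z² = 0.002381 + 0.01254 = 0.01493 m²; raised to 3/2 gives 1.82×10⁻³ m³.
I = 2 × 3.57×10⁻⁶ × 1.82×10⁻³ / (1.26×10⁻⁶ × 0.002381) = 4.35 A.

I ≈ 4.35 A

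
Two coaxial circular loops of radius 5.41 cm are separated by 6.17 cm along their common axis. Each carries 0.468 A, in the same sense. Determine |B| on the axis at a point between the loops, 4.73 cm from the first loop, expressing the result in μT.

Each loop contributes B = μ₀IR²/[2(R²+z²)^(3/2)] on the axis, with z measured from that loop.
Loop 1 (z = 0.0473 m): B₁ = 2.32×10⁻⁶ T. Loop 2 (z = 0.0144 m): B₂ = 4.90×10⁻⁶ T.
The fields add: B = B₁ + B₂ = 7.22×10⁻⁶ T.

B ≈ 7.22 μT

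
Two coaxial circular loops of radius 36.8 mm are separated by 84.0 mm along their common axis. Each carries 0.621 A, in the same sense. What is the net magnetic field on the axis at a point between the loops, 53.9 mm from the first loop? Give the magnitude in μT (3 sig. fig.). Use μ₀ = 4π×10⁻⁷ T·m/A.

B ≈ 6.82 μT

Each loop contributes B = μ₀IR²/[2(R²+z²)^(3/2)] on the axis, with z measured from that loop.
Loop 1 (z = 0.0539 m): B₁ = 1.90×10⁻⁶ T. Loop 2 (z = 0.0301 m): B₂ = 4.92×10⁻⁶ T.
The fields add: B = B₁ + B₂ = 6.82×10⁻⁶ T.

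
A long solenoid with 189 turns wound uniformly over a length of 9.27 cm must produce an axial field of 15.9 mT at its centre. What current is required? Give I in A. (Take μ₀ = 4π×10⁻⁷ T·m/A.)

I ≈ 6.21 A

Inside a long solenoid B = μ₀nI with n = 2039 m⁻¹, so I = B/(μ₀n).
I = 1.59×10⁻² / (4π×10⁻⁷ × 2039) = 6.21 A.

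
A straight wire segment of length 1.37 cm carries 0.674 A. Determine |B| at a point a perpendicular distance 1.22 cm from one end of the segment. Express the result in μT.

B ≈ 4.13 μT

For a finite straight segment, B = (μ₀I/4πd)(sinθ₁ + sinθ₂), where θ₁, θ₂ are the angles from the perpendicular to each end.
The perpendicular foot is at one end, so the two end-offsets along the wire are 0 and L = 0.0137 m.
sinθ₁ = 0/√(0²+0.0122²) = 0.0000; sinθ₂ = 0.0137/√(0.0137²+0.0122²) = 0.7468.
B = (4π×10⁻⁷ × 0.674) / (4π × 0.0122) × (0.0000 + 0.7468) = 4.13×10⁻⁶ T.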